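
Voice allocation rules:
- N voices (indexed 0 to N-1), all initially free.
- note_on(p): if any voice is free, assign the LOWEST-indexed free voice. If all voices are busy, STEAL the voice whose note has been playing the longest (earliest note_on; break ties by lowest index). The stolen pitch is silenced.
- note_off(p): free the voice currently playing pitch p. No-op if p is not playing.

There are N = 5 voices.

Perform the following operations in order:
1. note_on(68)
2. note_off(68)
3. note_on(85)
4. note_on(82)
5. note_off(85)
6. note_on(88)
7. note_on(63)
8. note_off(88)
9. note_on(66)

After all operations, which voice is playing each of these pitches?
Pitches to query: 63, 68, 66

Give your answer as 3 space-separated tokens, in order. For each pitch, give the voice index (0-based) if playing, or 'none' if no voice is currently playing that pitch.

Answer: 2 none 0

Derivation:
Op 1: note_on(68): voice 0 is free -> assigned | voices=[68 - - - -]
Op 2: note_off(68): free voice 0 | voices=[- - - - -]
Op 3: note_on(85): voice 0 is free -> assigned | voices=[85 - - - -]
Op 4: note_on(82): voice 1 is free -> assigned | voices=[85 82 - - -]
Op 5: note_off(85): free voice 0 | voices=[- 82 - - -]
Op 6: note_on(88): voice 0 is free -> assigned | voices=[88 82 - - -]
Op 7: note_on(63): voice 2 is free -> assigned | voices=[88 82 63 - -]
Op 8: note_off(88): free voice 0 | voices=[- 82 63 - -]
Op 9: note_on(66): voice 0 is free -> assigned | voices=[66 82 63 - -]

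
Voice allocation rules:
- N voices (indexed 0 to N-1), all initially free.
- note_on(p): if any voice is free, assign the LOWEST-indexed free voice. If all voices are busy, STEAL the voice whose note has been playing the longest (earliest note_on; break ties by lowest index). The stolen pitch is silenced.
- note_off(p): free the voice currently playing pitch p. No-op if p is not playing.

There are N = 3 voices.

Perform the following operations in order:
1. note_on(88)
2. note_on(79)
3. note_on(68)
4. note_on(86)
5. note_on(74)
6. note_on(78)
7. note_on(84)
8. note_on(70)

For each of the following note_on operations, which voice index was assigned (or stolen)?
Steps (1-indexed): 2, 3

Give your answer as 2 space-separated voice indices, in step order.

Answer: 1 2

Derivation:
Op 1: note_on(88): voice 0 is free -> assigned | voices=[88 - -]
Op 2: note_on(79): voice 1 is free -> assigned | voices=[88 79 -]
Op 3: note_on(68): voice 2 is free -> assigned | voices=[88 79 68]
Op 4: note_on(86): all voices busy, STEAL voice 0 (pitch 88, oldest) -> assign | voices=[86 79 68]
Op 5: note_on(74): all voices busy, STEAL voice 1 (pitch 79, oldest) -> assign | voices=[86 74 68]
Op 6: note_on(78): all voices busy, STEAL voice 2 (pitch 68, oldest) -> assign | voices=[86 74 78]
Op 7: note_on(84): all voices busy, STEAL voice 0 (pitch 86, oldest) -> assign | voices=[84 74 78]
Op 8: note_on(70): all voices busy, STEAL voice 1 (pitch 74, oldest) -> assign | voices=[84 70 78]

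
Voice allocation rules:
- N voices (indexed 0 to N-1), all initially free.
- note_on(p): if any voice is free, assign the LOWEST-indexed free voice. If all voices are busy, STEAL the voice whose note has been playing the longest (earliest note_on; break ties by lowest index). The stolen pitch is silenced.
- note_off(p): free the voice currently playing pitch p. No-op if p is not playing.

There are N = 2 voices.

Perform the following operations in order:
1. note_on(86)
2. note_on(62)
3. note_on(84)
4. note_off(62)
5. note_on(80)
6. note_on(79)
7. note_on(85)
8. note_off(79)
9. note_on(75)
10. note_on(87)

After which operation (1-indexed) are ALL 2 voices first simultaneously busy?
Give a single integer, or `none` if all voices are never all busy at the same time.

Op 1: note_on(86): voice 0 is free -> assigned | voices=[86 -]
Op 2: note_on(62): voice 1 is free -> assigned | voices=[86 62]
Op 3: note_on(84): all voices busy, STEAL voice 0 (pitch 86, oldest) -> assign | voices=[84 62]
Op 4: note_off(62): free voice 1 | voices=[84 -]
Op 5: note_on(80): voice 1 is free -> assigned | voices=[84 80]
Op 6: note_on(79): all voices busy, STEAL voice 0 (pitch 84, oldest) -> assign | voices=[79 80]
Op 7: note_on(85): all voices busy, STEAL voice 1 (pitch 80, oldest) -> assign | voices=[79 85]
Op 8: note_off(79): free voice 0 | voices=[- 85]
Op 9: note_on(75): voice 0 is free -> assigned | voices=[75 85]
Op 10: note_on(87): all voices busy, STEAL voice 1 (pitch 85, oldest) -> assign | voices=[75 87]

Answer: 2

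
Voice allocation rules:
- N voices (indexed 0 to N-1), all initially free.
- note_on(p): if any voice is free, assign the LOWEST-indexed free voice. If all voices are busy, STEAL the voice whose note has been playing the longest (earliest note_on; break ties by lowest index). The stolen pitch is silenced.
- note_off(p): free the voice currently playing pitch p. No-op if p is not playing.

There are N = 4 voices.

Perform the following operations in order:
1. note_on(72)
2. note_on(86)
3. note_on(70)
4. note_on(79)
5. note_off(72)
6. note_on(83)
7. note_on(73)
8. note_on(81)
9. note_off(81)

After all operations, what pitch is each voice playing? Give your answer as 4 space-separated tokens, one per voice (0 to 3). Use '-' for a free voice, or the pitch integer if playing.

Op 1: note_on(72): voice 0 is free -> assigned | voices=[72 - - -]
Op 2: note_on(86): voice 1 is free -> assigned | voices=[72 86 - -]
Op 3: note_on(70): voice 2 is free -> assigned | voices=[72 86 70 -]
Op 4: note_on(79): voice 3 is free -> assigned | voices=[72 86 70 79]
Op 5: note_off(72): free voice 0 | voices=[- 86 70 79]
Op 6: note_on(83): voice 0 is free -> assigned | voices=[83 86 70 79]
Op 7: note_on(73): all voices busy, STEAL voice 1 (pitch 86, oldest) -> assign | voices=[83 73 70 79]
Op 8: note_on(81): all voices busy, STEAL voice 2 (pitch 70, oldest) -> assign | voices=[83 73 81 79]
Op 9: note_off(81): free voice 2 | voices=[83 73 - 79]

Answer: 83 73 - 79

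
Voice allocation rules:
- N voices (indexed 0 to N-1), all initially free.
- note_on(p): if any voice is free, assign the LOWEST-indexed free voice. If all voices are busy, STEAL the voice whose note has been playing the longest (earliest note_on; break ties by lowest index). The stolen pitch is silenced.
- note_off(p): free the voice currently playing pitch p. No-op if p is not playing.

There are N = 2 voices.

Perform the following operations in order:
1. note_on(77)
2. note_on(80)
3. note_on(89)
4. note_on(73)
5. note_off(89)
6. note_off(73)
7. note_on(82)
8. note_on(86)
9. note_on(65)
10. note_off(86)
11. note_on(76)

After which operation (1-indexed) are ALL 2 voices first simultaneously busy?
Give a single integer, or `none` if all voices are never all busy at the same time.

Answer: 2

Derivation:
Op 1: note_on(77): voice 0 is free -> assigned | voices=[77 -]
Op 2: note_on(80): voice 1 is free -> assigned | voices=[77 80]
Op 3: note_on(89): all voices busy, STEAL voice 0 (pitch 77, oldest) -> assign | voices=[89 80]
Op 4: note_on(73): all voices busy, STEAL voice 1 (pitch 80, oldest) -> assign | voices=[89 73]
Op 5: note_off(89): free voice 0 | voices=[- 73]
Op 6: note_off(73): free voice 1 | voices=[- -]
Op 7: note_on(82): voice 0 is free -> assigned | voices=[82 -]
Op 8: note_on(86): voice 1 is free -> assigned | voices=[82 86]
Op 9: note_on(65): all voices busy, STEAL voice 0 (pitch 82, oldest) -> assign | voices=[65 86]
Op 10: note_off(86): free voice 1 | voices=[65 -]
Op 11: note_on(76): voice 1 is free -> assigned | voices=[65 76]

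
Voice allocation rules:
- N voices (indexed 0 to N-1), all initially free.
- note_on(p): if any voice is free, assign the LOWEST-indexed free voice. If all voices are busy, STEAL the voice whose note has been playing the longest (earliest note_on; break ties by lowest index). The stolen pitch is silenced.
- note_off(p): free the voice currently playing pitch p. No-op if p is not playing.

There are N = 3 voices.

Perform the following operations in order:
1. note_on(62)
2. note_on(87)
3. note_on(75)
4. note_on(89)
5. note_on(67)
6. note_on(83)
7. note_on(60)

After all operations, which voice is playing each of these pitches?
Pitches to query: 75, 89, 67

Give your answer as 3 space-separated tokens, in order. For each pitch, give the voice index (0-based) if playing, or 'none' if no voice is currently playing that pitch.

Answer: none none 1

Derivation:
Op 1: note_on(62): voice 0 is free -> assigned | voices=[62 - -]
Op 2: note_on(87): voice 1 is free -> assigned | voices=[62 87 -]
Op 3: note_on(75): voice 2 is free -> assigned | voices=[62 87 75]
Op 4: note_on(89): all voices busy, STEAL voice 0 (pitch 62, oldest) -> assign | voices=[89 87 75]
Op 5: note_on(67): all voices busy, STEAL voice 1 (pitch 87, oldest) -> assign | voices=[89 67 75]
Op 6: note_on(83): all voices busy, STEAL voice 2 (pitch 75, oldest) -> assign | voices=[89 67 83]
Op 7: note_on(60): all voices busy, STEAL voice 0 (pitch 89, oldest) -> assign | voices=[60 67 83]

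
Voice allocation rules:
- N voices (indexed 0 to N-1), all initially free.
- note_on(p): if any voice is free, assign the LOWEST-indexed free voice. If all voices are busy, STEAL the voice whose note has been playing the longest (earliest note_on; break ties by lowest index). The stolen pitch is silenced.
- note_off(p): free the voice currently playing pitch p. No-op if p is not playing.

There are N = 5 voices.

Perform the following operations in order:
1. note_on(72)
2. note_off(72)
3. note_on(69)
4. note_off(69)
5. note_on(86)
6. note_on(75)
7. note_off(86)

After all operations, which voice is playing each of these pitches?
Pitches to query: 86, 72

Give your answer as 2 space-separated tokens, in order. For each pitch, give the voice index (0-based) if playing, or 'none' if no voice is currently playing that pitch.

Op 1: note_on(72): voice 0 is free -> assigned | voices=[72 - - - -]
Op 2: note_off(72): free voice 0 | voices=[- - - - -]
Op 3: note_on(69): voice 0 is free -> assigned | voices=[69 - - - -]
Op 4: note_off(69): free voice 0 | voices=[- - - - -]
Op 5: note_on(86): voice 0 is free -> assigned | voices=[86 - - - -]
Op 6: note_on(75): voice 1 is free -> assigned | voices=[86 75 - - -]
Op 7: note_off(86): free voice 0 | voices=[- 75 - - -]

Answer: none none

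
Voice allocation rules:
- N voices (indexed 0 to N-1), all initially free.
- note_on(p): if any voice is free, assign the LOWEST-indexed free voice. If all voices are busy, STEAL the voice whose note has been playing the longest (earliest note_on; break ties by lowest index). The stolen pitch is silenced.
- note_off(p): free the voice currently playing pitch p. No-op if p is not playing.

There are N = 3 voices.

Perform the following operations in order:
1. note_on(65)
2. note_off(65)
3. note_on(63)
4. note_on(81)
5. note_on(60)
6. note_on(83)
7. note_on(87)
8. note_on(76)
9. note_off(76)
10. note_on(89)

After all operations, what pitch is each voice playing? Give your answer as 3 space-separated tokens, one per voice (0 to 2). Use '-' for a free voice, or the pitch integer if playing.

Op 1: note_on(65): voice 0 is free -> assigned | voices=[65 - -]
Op 2: note_off(65): free voice 0 | voices=[- - -]
Op 3: note_on(63): voice 0 is free -> assigned | voices=[63 - -]
Op 4: note_on(81): voice 1 is free -> assigned | voices=[63 81 -]
Op 5: note_on(60): voice 2 is free -> assigned | voices=[63 81 60]
Op 6: note_on(83): all voices busy, STEAL voice 0 (pitch 63, oldest) -> assign | voices=[83 81 60]
Op 7: note_on(87): all voices busy, STEAL voice 1 (pitch 81, oldest) -> assign | voices=[83 87 60]
Op 8: note_on(76): all voices busy, STEAL voice 2 (pitch 60, oldest) -> assign | voices=[83 87 76]
Op 9: note_off(76): free voice 2 | voices=[83 87 -]
Op 10: note_on(89): voice 2 is free -> assigned | voices=[83 87 89]

Answer: 83 87 89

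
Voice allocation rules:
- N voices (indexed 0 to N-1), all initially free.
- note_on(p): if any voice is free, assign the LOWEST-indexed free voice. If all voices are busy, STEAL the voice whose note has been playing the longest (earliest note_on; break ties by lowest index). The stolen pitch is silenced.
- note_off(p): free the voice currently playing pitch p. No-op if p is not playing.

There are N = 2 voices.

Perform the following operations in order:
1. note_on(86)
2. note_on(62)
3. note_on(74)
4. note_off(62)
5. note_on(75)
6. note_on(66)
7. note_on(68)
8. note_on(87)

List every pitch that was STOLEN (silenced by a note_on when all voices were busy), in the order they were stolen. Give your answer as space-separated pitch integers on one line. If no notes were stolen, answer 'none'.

Op 1: note_on(86): voice 0 is free -> assigned | voices=[86 -]
Op 2: note_on(62): voice 1 is free -> assigned | voices=[86 62]
Op 3: note_on(74): all voices busy, STEAL voice 0 (pitch 86, oldest) -> assign | voices=[74 62]
Op 4: note_off(62): free voice 1 | voices=[74 -]
Op 5: note_on(75): voice 1 is free -> assigned | voices=[74 75]
Op 6: note_on(66): all voices busy, STEAL voice 0 (pitch 74, oldest) -> assign | voices=[66 75]
Op 7: note_on(68): all voices busy, STEAL voice 1 (pitch 75, oldest) -> assign | voices=[66 68]
Op 8: note_on(87): all voices busy, STEAL voice 0 (pitch 66, oldest) -> assign | voices=[87 68]

Answer: 86 74 75 66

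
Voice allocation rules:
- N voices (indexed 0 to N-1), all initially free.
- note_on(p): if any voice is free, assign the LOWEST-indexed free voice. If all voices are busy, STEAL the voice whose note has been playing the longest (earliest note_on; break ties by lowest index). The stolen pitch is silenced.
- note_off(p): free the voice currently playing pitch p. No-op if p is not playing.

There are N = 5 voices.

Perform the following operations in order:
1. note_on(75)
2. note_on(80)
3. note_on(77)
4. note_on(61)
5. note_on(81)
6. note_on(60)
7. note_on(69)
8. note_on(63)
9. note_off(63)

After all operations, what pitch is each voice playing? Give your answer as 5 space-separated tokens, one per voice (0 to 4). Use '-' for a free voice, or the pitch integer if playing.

Op 1: note_on(75): voice 0 is free -> assigned | voices=[75 - - - -]
Op 2: note_on(80): voice 1 is free -> assigned | voices=[75 80 - - -]
Op 3: note_on(77): voice 2 is free -> assigned | voices=[75 80 77 - -]
Op 4: note_on(61): voice 3 is free -> assigned | voices=[75 80 77 61 -]
Op 5: note_on(81): voice 4 is free -> assigned | voices=[75 80 77 61 81]
Op 6: note_on(60): all voices busy, STEAL voice 0 (pitch 75, oldest) -> assign | voices=[60 80 77 61 81]
Op 7: note_on(69): all voices busy, STEAL voice 1 (pitch 80, oldest) -> assign | voices=[60 69 77 61 81]
Op 8: note_on(63): all voices busy, STEAL voice 2 (pitch 77, oldest) -> assign | voices=[60 69 63 61 81]
Op 9: note_off(63): free voice 2 | voices=[60 69 - 61 81]

Answer: 60 69 - 61 81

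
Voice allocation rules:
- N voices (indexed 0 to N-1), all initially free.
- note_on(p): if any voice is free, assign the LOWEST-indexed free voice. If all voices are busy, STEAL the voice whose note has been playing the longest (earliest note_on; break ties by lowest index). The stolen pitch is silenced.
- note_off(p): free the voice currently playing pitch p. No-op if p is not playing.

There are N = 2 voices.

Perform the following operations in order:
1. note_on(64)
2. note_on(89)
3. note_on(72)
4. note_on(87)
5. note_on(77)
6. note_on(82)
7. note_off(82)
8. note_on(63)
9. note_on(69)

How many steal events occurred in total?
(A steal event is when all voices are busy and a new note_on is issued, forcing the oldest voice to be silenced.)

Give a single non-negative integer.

Op 1: note_on(64): voice 0 is free -> assigned | voices=[64 -]
Op 2: note_on(89): voice 1 is free -> assigned | voices=[64 89]
Op 3: note_on(72): all voices busy, STEAL voice 0 (pitch 64, oldest) -> assign | voices=[72 89]
Op 4: note_on(87): all voices busy, STEAL voice 1 (pitch 89, oldest) -> assign | voices=[72 87]
Op 5: note_on(77): all voices busy, STEAL voice 0 (pitch 72, oldest) -> assign | voices=[77 87]
Op 6: note_on(82): all voices busy, STEAL voice 1 (pitch 87, oldest) -> assign | voices=[77 82]
Op 7: note_off(82): free voice 1 | voices=[77 -]
Op 8: note_on(63): voice 1 is free -> assigned | voices=[77 63]
Op 9: note_on(69): all voices busy, STEAL voice 0 (pitch 77, oldest) -> assign | voices=[69 63]

Answer: 5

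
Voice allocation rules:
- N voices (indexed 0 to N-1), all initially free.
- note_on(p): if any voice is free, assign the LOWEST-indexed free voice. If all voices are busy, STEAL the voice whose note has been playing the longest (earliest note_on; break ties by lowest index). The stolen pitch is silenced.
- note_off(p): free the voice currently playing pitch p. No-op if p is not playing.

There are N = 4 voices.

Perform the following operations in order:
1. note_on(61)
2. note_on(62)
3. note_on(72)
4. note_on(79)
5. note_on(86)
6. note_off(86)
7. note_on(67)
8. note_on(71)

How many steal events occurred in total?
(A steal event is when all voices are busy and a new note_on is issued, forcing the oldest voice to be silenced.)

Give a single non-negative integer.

Op 1: note_on(61): voice 0 is free -> assigned | voices=[61 - - -]
Op 2: note_on(62): voice 1 is free -> assigned | voices=[61 62 - -]
Op 3: note_on(72): voice 2 is free -> assigned | voices=[61 62 72 -]
Op 4: note_on(79): voice 3 is free -> assigned | voices=[61 62 72 79]
Op 5: note_on(86): all voices busy, STEAL voice 0 (pitch 61, oldest) -> assign | voices=[86 62 72 79]
Op 6: note_off(86): free voice 0 | voices=[- 62 72 79]
Op 7: note_on(67): voice 0 is free -> assigned | voices=[67 62 72 79]
Op 8: note_on(71): all voices busy, STEAL voice 1 (pitch 62, oldest) -> assign | voices=[67 71 72 79]

Answer: 2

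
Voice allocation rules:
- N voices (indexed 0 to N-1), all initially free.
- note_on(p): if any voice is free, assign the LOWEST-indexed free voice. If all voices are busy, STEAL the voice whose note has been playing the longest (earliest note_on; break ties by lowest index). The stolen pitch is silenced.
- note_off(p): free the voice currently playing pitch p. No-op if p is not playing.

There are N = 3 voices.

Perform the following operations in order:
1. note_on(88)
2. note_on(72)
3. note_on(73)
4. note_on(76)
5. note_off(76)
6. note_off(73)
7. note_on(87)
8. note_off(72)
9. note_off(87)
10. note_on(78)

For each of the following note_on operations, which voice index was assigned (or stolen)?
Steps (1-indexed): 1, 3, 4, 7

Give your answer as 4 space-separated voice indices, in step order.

Op 1: note_on(88): voice 0 is free -> assigned | voices=[88 - -]
Op 2: note_on(72): voice 1 is free -> assigned | voices=[88 72 -]
Op 3: note_on(73): voice 2 is free -> assigned | voices=[88 72 73]
Op 4: note_on(76): all voices busy, STEAL voice 0 (pitch 88, oldest) -> assign | voices=[76 72 73]
Op 5: note_off(76): free voice 0 | voices=[- 72 73]
Op 6: note_off(73): free voice 2 | voices=[- 72 -]
Op 7: note_on(87): voice 0 is free -> assigned | voices=[87 72 -]
Op 8: note_off(72): free voice 1 | voices=[87 - -]
Op 9: note_off(87): free voice 0 | voices=[- - -]
Op 10: note_on(78): voice 0 is free -> assigned | voices=[78 - -]

Answer: 0 2 0 0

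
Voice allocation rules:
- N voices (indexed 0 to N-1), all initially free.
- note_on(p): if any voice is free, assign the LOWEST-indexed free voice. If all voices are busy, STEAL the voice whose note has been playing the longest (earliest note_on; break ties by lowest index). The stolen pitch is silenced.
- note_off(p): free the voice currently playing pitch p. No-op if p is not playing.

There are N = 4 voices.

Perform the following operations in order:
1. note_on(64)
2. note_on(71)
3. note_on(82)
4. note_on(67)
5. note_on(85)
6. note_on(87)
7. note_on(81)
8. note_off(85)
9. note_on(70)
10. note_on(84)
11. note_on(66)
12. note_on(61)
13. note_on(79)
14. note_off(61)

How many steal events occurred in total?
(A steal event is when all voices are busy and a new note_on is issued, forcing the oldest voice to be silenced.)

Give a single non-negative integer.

Op 1: note_on(64): voice 0 is free -> assigned | voices=[64 - - -]
Op 2: note_on(71): voice 1 is free -> assigned | voices=[64 71 - -]
Op 3: note_on(82): voice 2 is free -> assigned | voices=[64 71 82 -]
Op 4: note_on(67): voice 3 is free -> assigned | voices=[64 71 82 67]
Op 5: note_on(85): all voices busy, STEAL voice 0 (pitch 64, oldest) -> assign | voices=[85 71 82 67]
Op 6: note_on(87): all voices busy, STEAL voice 1 (pitch 71, oldest) -> assign | voices=[85 87 82 67]
Op 7: note_on(81): all voices busy, STEAL voice 2 (pitch 82, oldest) -> assign | voices=[85 87 81 67]
Op 8: note_off(85): free voice 0 | voices=[- 87 81 67]
Op 9: note_on(70): voice 0 is free -> assigned | voices=[70 87 81 67]
Op 10: note_on(84): all voices busy, STEAL voice 3 (pitch 67, oldest) -> assign | voices=[70 87 81 84]
Op 11: note_on(66): all voices busy, STEAL voice 1 (pitch 87, oldest) -> assign | voices=[70 66 81 84]
Op 12: note_on(61): all voices busy, STEAL voice 2 (pitch 81, oldest) -> assign | voices=[70 66 61 84]
Op 13: note_on(79): all voices busy, STEAL voice 0 (pitch 70, oldest) -> assign | voices=[79 66 61 84]
Op 14: note_off(61): free voice 2 | voices=[79 66 - 84]

Answer: 7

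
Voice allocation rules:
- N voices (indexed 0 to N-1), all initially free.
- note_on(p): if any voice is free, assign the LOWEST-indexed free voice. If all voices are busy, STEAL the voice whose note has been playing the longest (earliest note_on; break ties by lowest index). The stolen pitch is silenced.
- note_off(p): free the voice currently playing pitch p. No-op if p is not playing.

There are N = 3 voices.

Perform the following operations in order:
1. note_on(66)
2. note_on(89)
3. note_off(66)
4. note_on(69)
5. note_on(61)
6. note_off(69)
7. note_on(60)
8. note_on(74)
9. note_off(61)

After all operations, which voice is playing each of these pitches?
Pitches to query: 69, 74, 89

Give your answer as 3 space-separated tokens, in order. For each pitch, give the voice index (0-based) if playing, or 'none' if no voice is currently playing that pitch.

Answer: none 1 none

Derivation:
Op 1: note_on(66): voice 0 is free -> assigned | voices=[66 - -]
Op 2: note_on(89): voice 1 is free -> assigned | voices=[66 89 -]
Op 3: note_off(66): free voice 0 | voices=[- 89 -]
Op 4: note_on(69): voice 0 is free -> assigned | voices=[69 89 -]
Op 5: note_on(61): voice 2 is free -> assigned | voices=[69 89 61]
Op 6: note_off(69): free voice 0 | voices=[- 89 61]
Op 7: note_on(60): voice 0 is free -> assigned | voices=[60 89 61]
Op 8: note_on(74): all voices busy, STEAL voice 1 (pitch 89, oldest) -> assign | voices=[60 74 61]
Op 9: note_off(61): free voice 2 | voices=[60 74 -]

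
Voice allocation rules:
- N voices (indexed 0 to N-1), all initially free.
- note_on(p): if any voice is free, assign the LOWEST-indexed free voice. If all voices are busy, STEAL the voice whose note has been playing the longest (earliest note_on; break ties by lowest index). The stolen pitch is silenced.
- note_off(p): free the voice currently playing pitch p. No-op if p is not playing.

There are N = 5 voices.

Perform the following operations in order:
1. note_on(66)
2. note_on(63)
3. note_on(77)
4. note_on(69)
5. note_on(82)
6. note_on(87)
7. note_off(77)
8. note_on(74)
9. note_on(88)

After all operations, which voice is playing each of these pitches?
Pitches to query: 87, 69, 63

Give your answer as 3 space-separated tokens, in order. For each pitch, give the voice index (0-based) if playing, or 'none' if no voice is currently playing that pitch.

Answer: 0 3 none

Derivation:
Op 1: note_on(66): voice 0 is free -> assigned | voices=[66 - - - -]
Op 2: note_on(63): voice 1 is free -> assigned | voices=[66 63 - - -]
Op 3: note_on(77): voice 2 is free -> assigned | voices=[66 63 77 - -]
Op 4: note_on(69): voice 3 is free -> assigned | voices=[66 63 77 69 -]
Op 5: note_on(82): voice 4 is free -> assigned | voices=[66 63 77 69 82]
Op 6: note_on(87): all voices busy, STEAL voice 0 (pitch 66, oldest) -> assign | voices=[87 63 77 69 82]
Op 7: note_off(77): free voice 2 | voices=[87 63 - 69 82]
Op 8: note_on(74): voice 2 is free -> assigned | voices=[87 63 74 69 82]
Op 9: note_on(88): all voices busy, STEAL voice 1 (pitch 63, oldest) -> assign | voices=[87 88 74 69 82]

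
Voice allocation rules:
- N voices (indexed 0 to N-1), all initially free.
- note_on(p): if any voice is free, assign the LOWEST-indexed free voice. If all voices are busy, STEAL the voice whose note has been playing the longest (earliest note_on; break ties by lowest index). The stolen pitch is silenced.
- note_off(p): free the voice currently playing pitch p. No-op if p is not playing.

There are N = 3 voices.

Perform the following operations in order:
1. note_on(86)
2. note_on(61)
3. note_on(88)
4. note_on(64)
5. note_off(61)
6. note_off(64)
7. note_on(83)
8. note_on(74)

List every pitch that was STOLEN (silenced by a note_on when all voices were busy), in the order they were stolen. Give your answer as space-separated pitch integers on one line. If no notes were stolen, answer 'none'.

Op 1: note_on(86): voice 0 is free -> assigned | voices=[86 - -]
Op 2: note_on(61): voice 1 is free -> assigned | voices=[86 61 -]
Op 3: note_on(88): voice 2 is free -> assigned | voices=[86 61 88]
Op 4: note_on(64): all voices busy, STEAL voice 0 (pitch 86, oldest) -> assign | voices=[64 61 88]
Op 5: note_off(61): free voice 1 | voices=[64 - 88]
Op 6: note_off(64): free voice 0 | voices=[- - 88]
Op 7: note_on(83): voice 0 is free -> assigned | voices=[83 - 88]
Op 8: note_on(74): voice 1 is free -> assigned | voices=[83 74 88]

Answer: 86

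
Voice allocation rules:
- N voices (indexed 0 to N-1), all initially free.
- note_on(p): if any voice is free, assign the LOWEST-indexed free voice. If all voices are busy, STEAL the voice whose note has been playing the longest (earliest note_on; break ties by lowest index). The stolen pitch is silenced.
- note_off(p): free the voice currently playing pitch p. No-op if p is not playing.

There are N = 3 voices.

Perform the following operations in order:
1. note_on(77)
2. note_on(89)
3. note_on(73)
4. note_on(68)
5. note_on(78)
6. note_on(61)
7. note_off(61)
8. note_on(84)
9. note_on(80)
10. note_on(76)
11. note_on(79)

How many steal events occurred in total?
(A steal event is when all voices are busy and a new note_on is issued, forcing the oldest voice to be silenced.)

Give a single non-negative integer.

Answer: 6

Derivation:
Op 1: note_on(77): voice 0 is free -> assigned | voices=[77 - -]
Op 2: note_on(89): voice 1 is free -> assigned | voices=[77 89 -]
Op 3: note_on(73): voice 2 is free -> assigned | voices=[77 89 73]
Op 4: note_on(68): all voices busy, STEAL voice 0 (pitch 77, oldest) -> assign | voices=[68 89 73]
Op 5: note_on(78): all voices busy, STEAL voice 1 (pitch 89, oldest) -> assign | voices=[68 78 73]
Op 6: note_on(61): all voices busy, STEAL voice 2 (pitch 73, oldest) -> assign | voices=[68 78 61]
Op 7: note_off(61): free voice 2 | voices=[68 78 -]
Op 8: note_on(84): voice 2 is free -> assigned | voices=[68 78 84]
Op 9: note_on(80): all voices busy, STEAL voice 0 (pitch 68, oldest) -> assign | voices=[80 78 84]
Op 10: note_on(76): all voices busy, STEAL voice 1 (pitch 78, oldest) -> assign | voices=[80 76 84]
Op 11: note_on(79): all voices busy, STEAL voice 2 (pitch 84, oldest) -> assign | voices=[80 76 79]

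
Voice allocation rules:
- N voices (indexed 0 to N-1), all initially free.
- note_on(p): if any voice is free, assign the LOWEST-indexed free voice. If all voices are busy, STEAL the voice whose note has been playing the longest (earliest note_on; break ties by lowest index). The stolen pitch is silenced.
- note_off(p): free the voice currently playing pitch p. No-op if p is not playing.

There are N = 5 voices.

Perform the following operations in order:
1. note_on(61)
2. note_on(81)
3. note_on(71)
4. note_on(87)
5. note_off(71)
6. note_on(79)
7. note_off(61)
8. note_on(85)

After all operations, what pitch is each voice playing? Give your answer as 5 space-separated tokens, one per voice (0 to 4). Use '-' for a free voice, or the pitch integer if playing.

Answer: 85 81 79 87 -

Derivation:
Op 1: note_on(61): voice 0 is free -> assigned | voices=[61 - - - -]
Op 2: note_on(81): voice 1 is free -> assigned | voices=[61 81 - - -]
Op 3: note_on(71): voice 2 is free -> assigned | voices=[61 81 71 - -]
Op 4: note_on(87): voice 3 is free -> assigned | voices=[61 81 71 87 -]
Op 5: note_off(71): free voice 2 | voices=[61 81 - 87 -]
Op 6: note_on(79): voice 2 is free -> assigned | voices=[61 81 79 87 -]
Op 7: note_off(61): free voice 0 | voices=[- 81 79 87 -]
Op 8: note_on(85): voice 0 is free -> assigned | voices=[85 81 79 87 -]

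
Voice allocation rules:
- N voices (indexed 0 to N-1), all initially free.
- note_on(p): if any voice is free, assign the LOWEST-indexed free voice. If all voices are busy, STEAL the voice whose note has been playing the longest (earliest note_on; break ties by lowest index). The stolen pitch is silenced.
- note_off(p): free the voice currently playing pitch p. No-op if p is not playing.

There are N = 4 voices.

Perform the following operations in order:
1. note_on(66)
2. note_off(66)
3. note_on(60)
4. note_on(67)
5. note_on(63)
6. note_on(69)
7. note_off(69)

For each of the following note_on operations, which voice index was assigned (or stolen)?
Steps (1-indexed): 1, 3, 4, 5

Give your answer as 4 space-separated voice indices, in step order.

Answer: 0 0 1 2

Derivation:
Op 1: note_on(66): voice 0 is free -> assigned | voices=[66 - - -]
Op 2: note_off(66): free voice 0 | voices=[- - - -]
Op 3: note_on(60): voice 0 is free -> assigned | voices=[60 - - -]
Op 4: note_on(67): voice 1 is free -> assigned | voices=[60 67 - -]
Op 5: note_on(63): voice 2 is free -> assigned | voices=[60 67 63 -]
Op 6: note_on(69): voice 3 is free -> assigned | voices=[60 67 63 69]
Op 7: note_off(69): free voice 3 | voices=[60 67 63 -]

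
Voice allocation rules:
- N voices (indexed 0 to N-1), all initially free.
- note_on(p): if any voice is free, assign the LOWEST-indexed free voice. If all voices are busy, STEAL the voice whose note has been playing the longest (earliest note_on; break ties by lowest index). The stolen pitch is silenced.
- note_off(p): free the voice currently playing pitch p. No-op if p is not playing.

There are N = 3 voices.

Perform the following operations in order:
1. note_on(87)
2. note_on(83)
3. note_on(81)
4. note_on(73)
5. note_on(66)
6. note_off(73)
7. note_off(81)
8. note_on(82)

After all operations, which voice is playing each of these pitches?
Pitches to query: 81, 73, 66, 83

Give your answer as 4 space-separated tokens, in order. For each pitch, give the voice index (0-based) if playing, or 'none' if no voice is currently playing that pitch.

Answer: none none 1 none

Derivation:
Op 1: note_on(87): voice 0 is free -> assigned | voices=[87 - -]
Op 2: note_on(83): voice 1 is free -> assigned | voices=[87 83 -]
Op 3: note_on(81): voice 2 is free -> assigned | voices=[87 83 81]
Op 4: note_on(73): all voices busy, STEAL voice 0 (pitch 87, oldest) -> assign | voices=[73 83 81]
Op 5: note_on(66): all voices busy, STEAL voice 1 (pitch 83, oldest) -> assign | voices=[73 66 81]
Op 6: note_off(73): free voice 0 | voices=[- 66 81]
Op 7: note_off(81): free voice 2 | voices=[- 66 -]
Op 8: note_on(82): voice 0 is free -> assigned | voices=[82 66 -]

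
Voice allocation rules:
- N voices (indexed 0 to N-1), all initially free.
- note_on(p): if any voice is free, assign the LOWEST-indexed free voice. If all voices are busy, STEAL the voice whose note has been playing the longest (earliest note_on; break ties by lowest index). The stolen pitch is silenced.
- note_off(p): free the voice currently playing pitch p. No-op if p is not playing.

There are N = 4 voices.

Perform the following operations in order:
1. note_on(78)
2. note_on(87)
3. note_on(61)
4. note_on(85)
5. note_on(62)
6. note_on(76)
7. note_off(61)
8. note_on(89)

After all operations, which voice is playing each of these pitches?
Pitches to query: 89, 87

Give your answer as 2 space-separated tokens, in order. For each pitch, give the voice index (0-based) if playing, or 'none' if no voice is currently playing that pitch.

Op 1: note_on(78): voice 0 is free -> assigned | voices=[78 - - -]
Op 2: note_on(87): voice 1 is free -> assigned | voices=[78 87 - -]
Op 3: note_on(61): voice 2 is free -> assigned | voices=[78 87 61 -]
Op 4: note_on(85): voice 3 is free -> assigned | voices=[78 87 61 85]
Op 5: note_on(62): all voices busy, STEAL voice 0 (pitch 78, oldest) -> assign | voices=[62 87 61 85]
Op 6: note_on(76): all voices busy, STEAL voice 1 (pitch 87, oldest) -> assign | voices=[62 76 61 85]
Op 7: note_off(61): free voice 2 | voices=[62 76 - 85]
Op 8: note_on(89): voice 2 is free -> assigned | voices=[62 76 89 85]

Answer: 2 none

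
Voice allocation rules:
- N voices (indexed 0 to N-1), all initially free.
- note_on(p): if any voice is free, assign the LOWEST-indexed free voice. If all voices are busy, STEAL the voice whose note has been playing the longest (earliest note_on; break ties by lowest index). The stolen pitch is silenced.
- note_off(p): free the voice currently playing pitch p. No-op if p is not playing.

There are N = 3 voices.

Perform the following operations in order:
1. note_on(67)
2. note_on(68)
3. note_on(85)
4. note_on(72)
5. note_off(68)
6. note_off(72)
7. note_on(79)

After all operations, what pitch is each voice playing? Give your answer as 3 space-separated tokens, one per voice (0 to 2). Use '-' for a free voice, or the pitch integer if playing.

Op 1: note_on(67): voice 0 is free -> assigned | voices=[67 - -]
Op 2: note_on(68): voice 1 is free -> assigned | voices=[67 68 -]
Op 3: note_on(85): voice 2 is free -> assigned | voices=[67 68 85]
Op 4: note_on(72): all voices busy, STEAL voice 0 (pitch 67, oldest) -> assign | voices=[72 68 85]
Op 5: note_off(68): free voice 1 | voices=[72 - 85]
Op 6: note_off(72): free voice 0 | voices=[- - 85]
Op 7: note_on(79): voice 0 is free -> assigned | voices=[79 - 85]

Answer: 79 - 85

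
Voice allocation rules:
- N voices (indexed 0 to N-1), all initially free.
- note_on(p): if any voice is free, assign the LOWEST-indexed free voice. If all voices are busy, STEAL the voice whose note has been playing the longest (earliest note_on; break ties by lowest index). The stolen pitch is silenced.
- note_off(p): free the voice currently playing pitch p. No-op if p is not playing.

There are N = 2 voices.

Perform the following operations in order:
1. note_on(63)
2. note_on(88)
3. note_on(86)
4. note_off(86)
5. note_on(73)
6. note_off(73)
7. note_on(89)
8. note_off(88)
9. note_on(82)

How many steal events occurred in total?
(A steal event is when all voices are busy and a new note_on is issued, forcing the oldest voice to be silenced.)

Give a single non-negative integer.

Answer: 1

Derivation:
Op 1: note_on(63): voice 0 is free -> assigned | voices=[63 -]
Op 2: note_on(88): voice 1 is free -> assigned | voices=[63 88]
Op 3: note_on(86): all voices busy, STEAL voice 0 (pitch 63, oldest) -> assign | voices=[86 88]
Op 4: note_off(86): free voice 0 | voices=[- 88]
Op 5: note_on(73): voice 0 is free -> assigned | voices=[73 88]
Op 6: note_off(73): free voice 0 | voices=[- 88]
Op 7: note_on(89): voice 0 is free -> assigned | voices=[89 88]
Op 8: note_off(88): free voice 1 | voices=[89 -]
Op 9: note_on(82): voice 1 is free -> assigned | voices=[89 82]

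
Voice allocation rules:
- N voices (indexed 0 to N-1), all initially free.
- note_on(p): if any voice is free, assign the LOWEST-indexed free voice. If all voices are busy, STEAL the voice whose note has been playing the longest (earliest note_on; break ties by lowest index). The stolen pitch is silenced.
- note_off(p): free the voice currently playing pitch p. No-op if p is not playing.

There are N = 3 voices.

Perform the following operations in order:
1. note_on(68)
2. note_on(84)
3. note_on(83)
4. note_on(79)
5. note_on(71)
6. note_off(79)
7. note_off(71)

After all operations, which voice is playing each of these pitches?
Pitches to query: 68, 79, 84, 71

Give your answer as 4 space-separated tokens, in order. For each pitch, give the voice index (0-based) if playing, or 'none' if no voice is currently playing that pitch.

Answer: none none none none

Derivation:
Op 1: note_on(68): voice 0 is free -> assigned | voices=[68 - -]
Op 2: note_on(84): voice 1 is free -> assigned | voices=[68 84 -]
Op 3: note_on(83): voice 2 is free -> assigned | voices=[68 84 83]
Op 4: note_on(79): all voices busy, STEAL voice 0 (pitch 68, oldest) -> assign | voices=[79 84 83]
Op 5: note_on(71): all voices busy, STEAL voice 1 (pitch 84, oldest) -> assign | voices=[79 71 83]
Op 6: note_off(79): free voice 0 | voices=[- 71 83]
Op 7: note_off(71): free voice 1 | voices=[- - 83]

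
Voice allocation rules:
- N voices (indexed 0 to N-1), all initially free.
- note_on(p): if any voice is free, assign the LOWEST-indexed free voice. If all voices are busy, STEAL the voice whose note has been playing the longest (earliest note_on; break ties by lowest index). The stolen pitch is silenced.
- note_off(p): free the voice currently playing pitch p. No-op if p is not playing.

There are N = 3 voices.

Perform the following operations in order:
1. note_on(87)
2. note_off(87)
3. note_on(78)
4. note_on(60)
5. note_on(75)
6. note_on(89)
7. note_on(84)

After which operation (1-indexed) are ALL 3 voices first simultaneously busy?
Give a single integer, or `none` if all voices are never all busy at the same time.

Op 1: note_on(87): voice 0 is free -> assigned | voices=[87 - -]
Op 2: note_off(87): free voice 0 | voices=[- - -]
Op 3: note_on(78): voice 0 is free -> assigned | voices=[78 - -]
Op 4: note_on(60): voice 1 is free -> assigned | voices=[78 60 -]
Op 5: note_on(75): voice 2 is free -> assigned | voices=[78 60 75]
Op 6: note_on(89): all voices busy, STEAL voice 0 (pitch 78, oldest) -> assign | voices=[89 60 75]
Op 7: note_on(84): all voices busy, STEAL voice 1 (pitch 60, oldest) -> assign | voices=[89 84 75]

Answer: 5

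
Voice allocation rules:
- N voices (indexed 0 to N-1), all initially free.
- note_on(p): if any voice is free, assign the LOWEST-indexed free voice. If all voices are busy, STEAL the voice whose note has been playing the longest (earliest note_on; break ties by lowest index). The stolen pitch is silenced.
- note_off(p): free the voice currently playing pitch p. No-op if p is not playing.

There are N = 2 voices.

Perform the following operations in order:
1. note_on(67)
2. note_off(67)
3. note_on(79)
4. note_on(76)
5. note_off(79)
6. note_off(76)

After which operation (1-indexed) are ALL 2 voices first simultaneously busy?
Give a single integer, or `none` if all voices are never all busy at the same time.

Op 1: note_on(67): voice 0 is free -> assigned | voices=[67 -]
Op 2: note_off(67): free voice 0 | voices=[- -]
Op 3: note_on(79): voice 0 is free -> assigned | voices=[79 -]
Op 4: note_on(76): voice 1 is free -> assigned | voices=[79 76]
Op 5: note_off(79): free voice 0 | voices=[- 76]
Op 6: note_off(76): free voice 1 | voices=[- -]

Answer: 4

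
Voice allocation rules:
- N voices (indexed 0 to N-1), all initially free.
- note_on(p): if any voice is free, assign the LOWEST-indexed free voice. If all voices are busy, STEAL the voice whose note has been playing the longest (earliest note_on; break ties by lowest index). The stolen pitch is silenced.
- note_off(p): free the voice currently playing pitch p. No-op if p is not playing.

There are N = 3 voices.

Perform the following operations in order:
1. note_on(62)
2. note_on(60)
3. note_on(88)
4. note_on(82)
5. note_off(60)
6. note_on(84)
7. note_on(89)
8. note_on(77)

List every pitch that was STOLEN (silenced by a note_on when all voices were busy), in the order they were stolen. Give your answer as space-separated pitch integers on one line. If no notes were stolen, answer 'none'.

Op 1: note_on(62): voice 0 is free -> assigned | voices=[62 - -]
Op 2: note_on(60): voice 1 is free -> assigned | voices=[62 60 -]
Op 3: note_on(88): voice 2 is free -> assigned | voices=[62 60 88]
Op 4: note_on(82): all voices busy, STEAL voice 0 (pitch 62, oldest) -> assign | voices=[82 60 88]
Op 5: note_off(60): free voice 1 | voices=[82 - 88]
Op 6: note_on(84): voice 1 is free -> assigned | voices=[82 84 88]
Op 7: note_on(89): all voices busy, STEAL voice 2 (pitch 88, oldest) -> assign | voices=[82 84 89]
Op 8: note_on(77): all voices busy, STEAL voice 0 (pitch 82, oldest) -> assign | voices=[77 84 89]

Answer: 62 88 82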